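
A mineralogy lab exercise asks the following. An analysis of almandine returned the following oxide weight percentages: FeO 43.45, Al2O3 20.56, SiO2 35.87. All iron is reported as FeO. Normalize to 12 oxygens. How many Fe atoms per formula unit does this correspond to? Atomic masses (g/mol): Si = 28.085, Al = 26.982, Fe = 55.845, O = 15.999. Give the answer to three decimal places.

FeO (M=71.844): mol = 0.60478; Fe = 0.60478, O = 0.60478.
Al2O3 (M=101.961): mol = 0.20165; Al = 0.40330, O = 0.60495.
SiO2 (M=60.083): mol = 0.59701; Si = 0.59701, O = 1.19402.
ΣO = 2.40375; factor = 12/ΣO = 4.99220.
Fe apfu = 0.60478 × 4.99220 = 3.019.

3.019 Fe apfu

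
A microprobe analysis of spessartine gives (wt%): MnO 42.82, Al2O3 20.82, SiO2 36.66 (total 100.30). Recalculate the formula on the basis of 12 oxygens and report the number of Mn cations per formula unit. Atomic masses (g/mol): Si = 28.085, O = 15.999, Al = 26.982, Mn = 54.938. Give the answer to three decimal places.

2.973 Mn apfu

MnO (M=70.937): mol = 0.60363; Mn = 0.60363, O = 0.60363.
Al2O3 (M=101.961): mol = 0.20420; Al = 0.40840, O = 0.61260.
SiO2 (M=60.083): mol = 0.61016; Si = 0.61016, O = 1.22032.
ΣO = 2.43655; factor = 12/ΣO = 4.92500.
Mn apfu = 0.60363 × 4.92500 = 2.973.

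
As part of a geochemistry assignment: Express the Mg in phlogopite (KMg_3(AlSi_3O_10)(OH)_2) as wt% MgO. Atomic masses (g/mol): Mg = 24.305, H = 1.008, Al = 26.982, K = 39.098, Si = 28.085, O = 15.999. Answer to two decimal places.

28.98 wt%

Molar mass of KMg_3(AlSi_3O_10)(OH)_2 = 1*39.098 + 3*24.305 + 1*26.982 + 3*28.085 + 12*15.999 + 2*1.008 = 417.254 g/mol.
Each formula unit contains 3 Mg, equivalent to 3/1 = 3.0000 mol MgO.
M(MgO) = 1×24.305 + 1×15.999 = 40.304 g/mol.
Mass of MgO per formula unit = 3.0000 × 40.304 = 120.912 g.
MgO wt% = 120.912 / 417.254 × 100 = 28.98%.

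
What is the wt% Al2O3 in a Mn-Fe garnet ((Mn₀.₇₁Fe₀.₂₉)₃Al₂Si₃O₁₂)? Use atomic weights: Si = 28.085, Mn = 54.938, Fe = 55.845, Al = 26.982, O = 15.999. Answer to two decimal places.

Formula mass = 495.810 g/mol.
2 Al → 1.0000 mol Al2O3 per formula unit; M(Al2O3) = 101.961, so Al2O3 mass = 101.961 g.
101.961/495.810 × 100 = 20.56 wt%.

20.56 wt%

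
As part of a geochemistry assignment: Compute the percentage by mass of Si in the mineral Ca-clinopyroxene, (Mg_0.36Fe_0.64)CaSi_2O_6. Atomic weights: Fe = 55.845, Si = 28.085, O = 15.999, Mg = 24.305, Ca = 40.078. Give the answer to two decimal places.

23.73 mass %

Formula mass = 0.36·24.305 + 0.64·55.845 + 1·40.078 + 2·28.085 + 6·15.999 = 236.733 g/mol, of which 56.170 g is Si.
So Si makes up 56.170/236.733 = 0.2373 of the mass, i.e. 23.73%.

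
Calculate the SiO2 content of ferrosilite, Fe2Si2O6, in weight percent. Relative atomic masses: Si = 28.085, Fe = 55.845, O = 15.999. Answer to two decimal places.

45.54 wt%

M(Fe2Si2O6) = 263.854 g/mol; M(SiO2) = 60.083 g/mol.
Moles SiO2 per formula unit = 2 Si ÷ 1 = 2.0000.
SiO2 fraction = (2.0000 × 60.083) / 263.854 = 120.166/263.854 = 0.4554.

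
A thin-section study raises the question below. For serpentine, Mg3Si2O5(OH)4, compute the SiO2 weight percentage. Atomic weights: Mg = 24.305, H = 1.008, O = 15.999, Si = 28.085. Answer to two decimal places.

43.36 wt%

Formula mass = 277.108 g/mol.
2 Si → 2.0000 mol SiO2 per formula unit; M(SiO2) = 60.083, so SiO2 mass = 120.166 g.
120.166/277.108 × 100 = 43.36 wt%.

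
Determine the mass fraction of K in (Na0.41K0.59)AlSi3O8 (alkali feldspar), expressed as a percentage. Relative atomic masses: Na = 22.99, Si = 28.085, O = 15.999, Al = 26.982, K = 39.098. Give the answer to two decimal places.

Molar mass of (Na0.41K0.59)AlSi3O8: 0.41*22.99 + 0.59*39.098 + 1*26.982 + 3*28.085 + 8*15.999 = 271.723 g/mol.
Mass of K per formula unit: 0.59 × 39.098 = 23.068 g.
Weight fraction K = 23.068 / 271.723 = 0.0849.

8.49 wt%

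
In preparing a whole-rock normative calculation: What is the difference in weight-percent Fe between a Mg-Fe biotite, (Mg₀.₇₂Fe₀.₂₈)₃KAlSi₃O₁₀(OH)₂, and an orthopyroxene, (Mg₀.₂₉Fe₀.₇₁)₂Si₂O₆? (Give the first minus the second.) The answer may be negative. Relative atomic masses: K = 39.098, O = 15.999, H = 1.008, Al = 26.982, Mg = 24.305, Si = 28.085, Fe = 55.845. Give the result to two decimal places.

Fe in (Mg₀.₇₂Fe₀.₂₈)₃KAlSi₃O₁₀(OH)₂: molar mass 443.748 g/mol; 0.84×55.845 = 46.910 g → 10.57 wt%.
Fe in (Mg₀.₂₉Fe₀.₇₁)₂Si₂O₆: molar mass 245.561 g/mol; 1.42×55.845 = 79.300 g → 32.29 wt%.
Difference = 10.57 − 32.29 = -21.72 percentage points.

-21.72 percentage points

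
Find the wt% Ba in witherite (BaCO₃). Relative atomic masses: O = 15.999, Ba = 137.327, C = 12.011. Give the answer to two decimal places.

69.59 wt%

Formula mass = 1·137.327 + 1·12.011 + 3·15.999 = 197.335 g/mol, of which 137.327 g is Ba.
So Ba makes up 137.327/197.335 = 0.6959 of the mass, i.e. 69.59%.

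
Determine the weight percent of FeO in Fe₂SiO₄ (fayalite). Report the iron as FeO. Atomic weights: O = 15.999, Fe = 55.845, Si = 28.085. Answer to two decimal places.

70.51 wt%

M(Fe₂SiO₄) = 203.771 g/mol; M(FeO) = 71.844 g/mol.
Moles FeO per formula unit = 2 Fe ÷ 1 = 2.0000.
FeO fraction = (2.0000 × 71.844) / 203.771 = 143.688/203.771 = 0.7051.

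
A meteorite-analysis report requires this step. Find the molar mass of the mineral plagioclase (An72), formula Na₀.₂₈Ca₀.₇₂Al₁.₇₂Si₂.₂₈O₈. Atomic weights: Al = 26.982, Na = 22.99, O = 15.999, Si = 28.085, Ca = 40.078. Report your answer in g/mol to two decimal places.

The formula mass is the sum 0.28(22.99) + 0.72(40.078) + 1.72(26.982) + 2.28(28.085) + 8(15.999).

273.73 g/mol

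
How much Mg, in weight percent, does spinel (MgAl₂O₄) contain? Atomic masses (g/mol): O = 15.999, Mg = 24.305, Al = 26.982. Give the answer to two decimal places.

17.08 weight percent

M(MgAl₂O₄) = 142.265 g/mol.
Mg contributes 1 × 24.305 = 24.305 g per mole.
24.305/142.265 = 0.1708 → 17.08%.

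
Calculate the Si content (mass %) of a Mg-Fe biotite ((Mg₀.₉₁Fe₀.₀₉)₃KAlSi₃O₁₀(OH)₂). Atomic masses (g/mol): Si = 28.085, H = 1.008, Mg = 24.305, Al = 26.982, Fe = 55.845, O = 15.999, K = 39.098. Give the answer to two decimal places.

Formula mass = 2.73·24.305 + 0.27·55.845 + 1·39.098 + 1·26.982 + 3·28.085 + 12·15.999 + 2·1.008 = 425.770 g/mol, of which 84.255 g is Si.
So Si makes up 84.255/425.770 = 0.1979 of the mass, i.e. 19.79%.

19.79 mass %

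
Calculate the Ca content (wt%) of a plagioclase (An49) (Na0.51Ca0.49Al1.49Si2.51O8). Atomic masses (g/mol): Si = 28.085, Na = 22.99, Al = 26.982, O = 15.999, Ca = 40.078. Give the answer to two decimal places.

Molar mass of Na0.51Ca0.49Al1.49Si2.51O8: 0.51×22.99 + 0.49×40.078 + 1.49×26.982 + 2.51×28.085 + 8×15.999 = 270.052 g/mol.
Mass of Ca per formula unit: 0.49 × 40.078 = 19.638 g.
Weight fraction Ca = 19.638 / 270.052 = 0.0727.

7.27 wt%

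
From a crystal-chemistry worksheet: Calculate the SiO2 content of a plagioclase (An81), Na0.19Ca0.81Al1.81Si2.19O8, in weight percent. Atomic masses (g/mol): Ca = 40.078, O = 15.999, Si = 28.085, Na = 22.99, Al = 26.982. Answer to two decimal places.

Formula mass = 275.167 g/mol.
2.19 Si → 2.1900 mol SiO2 per formula unit; M(SiO2) = 60.083, so SiO2 mass = 131.582 g.
131.582/275.167 × 100 = 47.82 wt%.

47.82 wt%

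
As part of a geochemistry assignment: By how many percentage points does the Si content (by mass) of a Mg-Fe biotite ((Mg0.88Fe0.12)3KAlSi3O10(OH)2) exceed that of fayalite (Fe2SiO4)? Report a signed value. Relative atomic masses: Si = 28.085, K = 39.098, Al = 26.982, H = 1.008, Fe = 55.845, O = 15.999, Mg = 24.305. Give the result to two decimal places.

5.88 percentage points

First mineral: 84.255 g Si in 428.608 g formula = 19.66 wt% Si.
Second mineral: 28.085 g Si in 203.771 g formula = 13.78 wt% Si.
19.66% − 13.78% gives a difference of 5.88 percentage points.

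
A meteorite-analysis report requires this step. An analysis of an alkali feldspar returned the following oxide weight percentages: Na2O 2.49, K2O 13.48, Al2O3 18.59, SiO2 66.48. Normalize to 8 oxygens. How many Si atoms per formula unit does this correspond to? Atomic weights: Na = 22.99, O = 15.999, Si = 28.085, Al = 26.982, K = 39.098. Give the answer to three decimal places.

Na2O (M=61.979): mol = 0.04017; Na = 0.08034, O = 0.04017.
K2O (M=94.195): mol = 0.14311; K = 0.28622, O = 0.14311.
Al2O3 (M=101.961): mol = 0.18232; Al = 0.36464, O = 0.54696.
SiO2 (M=60.083): mol = 1.10647; Si = 1.10647, O = 2.21294.
ΣO = 2.94318; factor = 8/ΣO = 2.71815.
Si apfu = 1.10647 × 2.71815 = 3.008.

3.008 Si apfu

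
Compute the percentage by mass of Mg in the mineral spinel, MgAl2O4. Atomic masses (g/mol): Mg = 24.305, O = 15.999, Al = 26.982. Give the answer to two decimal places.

M(MgAl2O4) = 142.265 g/mol.
Mg contributes 1 × 24.305 = 24.305 g per mole.
24.305/142.265 = 0.1708 → 17.08%.

17.08 wt%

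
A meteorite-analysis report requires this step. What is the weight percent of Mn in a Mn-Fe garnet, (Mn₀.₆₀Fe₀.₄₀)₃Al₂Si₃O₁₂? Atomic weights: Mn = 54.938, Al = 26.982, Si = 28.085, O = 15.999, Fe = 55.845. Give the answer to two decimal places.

Molar mass of (Mn₀.₆₀Fe₀.₄₀)₃Al₂Si₃O₁₂: 1.80*54.938 + 1.20*55.845 + 2*26.982 + 3*28.085 + 12*15.999 = 496.109 g/mol.
Mass of Mn per formula unit: 1.80 × 54.938 = 98.888 g.
Weight fraction Mn = 98.888 / 496.109 = 0.1993.

19.93 wt%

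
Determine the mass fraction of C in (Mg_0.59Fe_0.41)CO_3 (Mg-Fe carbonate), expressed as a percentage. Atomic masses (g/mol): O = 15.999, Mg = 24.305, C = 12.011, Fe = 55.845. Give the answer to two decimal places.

Molar mass of (Mg_0.59Fe_0.41)CO_3: 0.59×24.305 + 0.41×55.845 + 1×12.011 + 3×15.999 = 97.244 g/mol.
Mass of C per formula unit: 1 × 12.011 = 12.011 g.
Weight fraction C = 12.011 / 97.244 = 0.1235.

12.35 mass %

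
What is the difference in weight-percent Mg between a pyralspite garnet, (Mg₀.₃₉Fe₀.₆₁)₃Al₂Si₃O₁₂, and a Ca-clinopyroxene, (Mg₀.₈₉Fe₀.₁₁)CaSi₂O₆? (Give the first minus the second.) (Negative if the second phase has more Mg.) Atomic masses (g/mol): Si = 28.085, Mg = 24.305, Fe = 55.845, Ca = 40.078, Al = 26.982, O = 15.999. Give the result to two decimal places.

Mg in (Mg₀.₃₉Fe₀.₆₁)₃Al₂Si₃O₁₂: molar mass 460.840 g/mol; 1.17×24.305 = 28.437 g → 6.17 wt%.
Mg in (Mg₀.₈₉Fe₀.₁₁)CaSi₂O₆: molar mass 220.016 g/mol; 0.89×24.305 = 21.631 g → 9.83 wt%.
Difference = 6.17 − 9.83 = -3.66 percentage points.

-3.66 percentage points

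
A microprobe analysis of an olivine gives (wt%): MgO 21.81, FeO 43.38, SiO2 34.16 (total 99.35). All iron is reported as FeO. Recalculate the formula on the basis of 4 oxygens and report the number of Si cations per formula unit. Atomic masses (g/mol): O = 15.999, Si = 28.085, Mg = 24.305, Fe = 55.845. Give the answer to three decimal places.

21.81 wt% MgO ÷ 40.304 g/mol = 0.54114 mol, giving 0.54114 Mg and 0.54114 O.
43.38 wt% FeO ÷ 71.844 g/mol = 0.60381 mol, giving 0.60381 Fe and 0.60381 O.
34.16 wt% SiO2 ÷ 60.083 g/mol = 0.56855 mol, giving 0.56855 Si and 1.13710 O.
Oxygen sums to 2.28205; scaling by 4/2.28205 = 1.75281 puts the formula on 4 O.
Si: 0.56855 × 1.75281 = 0.997 atoms per formula unit.

0.997 Si apfu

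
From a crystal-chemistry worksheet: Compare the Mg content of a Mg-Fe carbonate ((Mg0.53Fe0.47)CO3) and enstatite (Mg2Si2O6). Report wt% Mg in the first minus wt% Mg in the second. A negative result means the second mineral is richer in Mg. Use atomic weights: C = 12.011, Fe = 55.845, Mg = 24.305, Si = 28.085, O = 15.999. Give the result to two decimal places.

-11.22 percentage points

Mg in (Mg0.53Fe0.47)CO3: molar mass 99.137 g/mol; 0.53×24.305 = 12.882 g → 12.99 wt%.
Mg in Mg2Si2O6: molar mass 200.774 g/mol; 2×24.305 = 48.610 g → 24.21 wt%.
Difference = 12.99 − 24.21 = -11.22 percentage points.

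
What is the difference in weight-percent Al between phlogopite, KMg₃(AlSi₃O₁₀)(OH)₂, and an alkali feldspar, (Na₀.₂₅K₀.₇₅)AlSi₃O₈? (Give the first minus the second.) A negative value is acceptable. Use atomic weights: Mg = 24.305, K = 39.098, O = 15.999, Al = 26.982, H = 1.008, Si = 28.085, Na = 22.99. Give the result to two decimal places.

-3.37 percentage points

M(KMg₃(AlSi₃O₁₀)(OH)₂) = 417.254 g/mol, so wt% Al = 26.982/417.254 × 100 = 6.47%.
M((Na₀.₂₅K₀.₇₅)AlSi₃O₈) = 274.300 g/mol, so wt% Al = 26.982/274.300 × 100 = 9.84%.
6.47 − 9.84 = -3.37 pp.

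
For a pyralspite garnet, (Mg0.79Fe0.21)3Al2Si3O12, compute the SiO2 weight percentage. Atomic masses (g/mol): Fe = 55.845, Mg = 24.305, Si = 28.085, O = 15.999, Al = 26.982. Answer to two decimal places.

42.61 wt%

M((Mg0.79Fe0.21)3Al2Si3O12) = 422.992 g/mol; M(SiO2) = 60.083 g/mol.
Moles SiO2 per formula unit = 3 Si ÷ 1 = 3.0000.
SiO2 fraction = (3.0000 × 60.083) / 422.992 = 180.249/422.992 = 0.4261.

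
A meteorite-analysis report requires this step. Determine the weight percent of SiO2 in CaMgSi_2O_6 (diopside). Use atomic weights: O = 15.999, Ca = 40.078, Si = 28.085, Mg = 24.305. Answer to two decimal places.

Molar mass of CaMgSi_2O_6 = 1·40.078 + 1·24.305 + 2·28.085 + 6·15.999 = 216.547 g/mol.
Each formula unit contains 2 Si, equivalent to 2/1 = 2.0000 mol SiO2.
M(SiO2) = 1×28.085 + 2×15.999 = 60.083 g/mol.
Mass of SiO2 per formula unit = 2.0000 × 60.083 = 120.166 g.
SiO2 wt% = 120.166 / 216.547 × 100 = 55.49%.

55.49 wt%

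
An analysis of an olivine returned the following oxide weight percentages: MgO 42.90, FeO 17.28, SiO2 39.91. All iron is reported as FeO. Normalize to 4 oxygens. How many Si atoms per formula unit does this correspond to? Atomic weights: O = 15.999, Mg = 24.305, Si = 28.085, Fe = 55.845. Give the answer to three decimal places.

1.009 Si apfu

MgO (M=40.304): mol = 1.06441; Mg = 1.06441, O = 1.06441.
FeO (M=71.844): mol = 0.24052; Fe = 0.24052, O = 0.24052.
SiO2 (M=60.083): mol = 0.66425; Si = 0.66425, O = 1.32850.
ΣO = 2.63343; factor = 4/ΣO = 1.51893.
Si apfu = 0.66425 × 1.51893 = 1.009.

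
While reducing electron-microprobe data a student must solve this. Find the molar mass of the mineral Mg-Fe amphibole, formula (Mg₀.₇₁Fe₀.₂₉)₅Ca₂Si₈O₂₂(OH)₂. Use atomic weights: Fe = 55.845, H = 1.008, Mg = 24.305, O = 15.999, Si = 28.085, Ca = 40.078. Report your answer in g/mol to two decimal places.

The formula mass is the sum 3.55·24.305 + 1.45·55.845 + 2·40.078 + 8·28.085 + 24·15.999 + 2·1.008.

858.09 g/mol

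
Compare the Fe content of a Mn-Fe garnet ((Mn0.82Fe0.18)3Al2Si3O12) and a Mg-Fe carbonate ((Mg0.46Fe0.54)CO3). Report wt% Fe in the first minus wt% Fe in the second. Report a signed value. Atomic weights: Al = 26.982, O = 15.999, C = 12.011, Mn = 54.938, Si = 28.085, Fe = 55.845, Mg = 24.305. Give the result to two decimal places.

First mineral: 30.156 g Fe in 495.511 g formula = 6.09 wt% Fe.
Second mineral: 30.156 g Fe in 101.345 g formula = 29.76 wt% Fe.
6.09% − 29.76% gives a difference of -23.67 percentage points.

-23.67 percentage points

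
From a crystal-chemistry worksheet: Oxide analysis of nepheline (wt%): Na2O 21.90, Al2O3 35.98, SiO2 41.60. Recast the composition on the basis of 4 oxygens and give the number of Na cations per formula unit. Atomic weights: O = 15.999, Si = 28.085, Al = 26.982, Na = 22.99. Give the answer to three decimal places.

1.011 Na apfu

21.90 wt% Na2O ÷ 61.979 g/mol = 0.35335 mol, giving 0.70670 Na and 0.35335 O.
35.98 wt% Al2O3 ÷ 101.961 g/mol = 0.35288 mol, giving 0.70576 Al and 1.05864 O.
41.60 wt% SiO2 ÷ 60.083 g/mol = 0.69238 mol, giving 0.69238 Si and 1.38476 O.
Oxygen sums to 2.79675; scaling by 4/2.79675 = 1.43023 puts the formula on 4 O.
Na: 0.70670 × 1.43023 = 1.011 atoms per formula unit.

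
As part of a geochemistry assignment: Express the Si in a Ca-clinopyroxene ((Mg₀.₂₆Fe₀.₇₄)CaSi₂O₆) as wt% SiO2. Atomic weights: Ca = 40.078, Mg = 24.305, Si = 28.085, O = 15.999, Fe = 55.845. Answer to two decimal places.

Molar mass of (Mg₀.₂₆Fe₀.₇₄)CaSi₂O₆ = 0.26*24.305 + 0.74*55.845 + 1*40.078 + 2*28.085 + 6*15.999 = 239.887 g/mol.
Each formula unit contains 2 Si, equivalent to 2/1 = 2.0000 mol SiO2.
M(SiO2) = 1×28.085 + 2×15.999 = 60.083 g/mol.
Mass of SiO2 per formula unit = 2.0000 × 60.083 = 120.166 g.
SiO2 wt% = 120.166 / 239.887 × 100 = 50.09%.

50.09 wt%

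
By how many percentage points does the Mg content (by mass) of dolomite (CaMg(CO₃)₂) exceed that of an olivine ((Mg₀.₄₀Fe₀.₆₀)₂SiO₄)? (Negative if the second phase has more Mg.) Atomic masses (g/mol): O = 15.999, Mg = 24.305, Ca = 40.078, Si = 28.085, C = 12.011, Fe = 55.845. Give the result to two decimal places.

2.29 percentage points

Mg in CaMg(CO₃)₂: molar mass 184.399 g/mol; 1×24.305 = 24.305 g → 13.18 wt%.
Mg in (Mg₀.₄₀Fe₀.₆₀)₂SiO₄: molar mass 178.539 g/mol; 0.80×24.305 = 19.444 g → 10.89 wt%.
Difference = 13.18 − 10.89 = 2.29 percentage points.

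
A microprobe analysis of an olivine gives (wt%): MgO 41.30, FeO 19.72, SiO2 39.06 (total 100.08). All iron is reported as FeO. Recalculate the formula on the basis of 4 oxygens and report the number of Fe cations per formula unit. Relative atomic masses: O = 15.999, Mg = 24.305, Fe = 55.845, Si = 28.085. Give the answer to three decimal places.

41.30 wt% MgO ÷ 40.304 g/mol = 1.02471 mol, giving 1.02471 Mg and 1.02471 O.
19.72 wt% FeO ÷ 71.844 g/mol = 0.27448 mol, giving 0.27448 Fe and 0.27448 O.
39.06 wt% SiO2 ÷ 60.083 g/mol = 0.65010 mol, giving 0.65010 Si and 1.30020 O.
Oxygen sums to 2.59939; scaling by 4/2.59939 = 1.53882 puts the formula on 4 O.
Fe: 0.27448 × 1.53882 = 0.422 atoms per formula unit.

0.422 Fe apfu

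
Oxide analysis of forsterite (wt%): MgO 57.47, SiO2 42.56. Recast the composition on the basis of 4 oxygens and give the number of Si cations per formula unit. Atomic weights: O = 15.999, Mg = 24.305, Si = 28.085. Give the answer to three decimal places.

MgO (M=40.304): mol = 1.42591; Mg = 1.42591, O = 1.42591.
SiO2 (M=60.083): mol = 0.70835; Si = 0.70835, O = 1.41670.
ΣO = 2.84261; factor = 4/ΣO = 1.40716.
Si apfu = 0.70835 × 1.40716 = 0.997.

0.997 Si apfu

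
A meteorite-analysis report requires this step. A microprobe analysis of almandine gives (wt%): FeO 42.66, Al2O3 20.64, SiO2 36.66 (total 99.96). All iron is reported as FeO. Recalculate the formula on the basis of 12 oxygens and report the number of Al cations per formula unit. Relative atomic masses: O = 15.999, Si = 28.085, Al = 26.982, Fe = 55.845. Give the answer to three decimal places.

FeO: 42.66/71.844 = 0.59379 mol → 0.59379 mol Fe, 0.59379 mol O.
Al2O3: 20.64/101.961 = 0.20243 mol → 0.40486 mol Al, 0.60729 mol O.
SiO2: 36.66/60.083 = 0.61016 mol → 0.61016 mol Si, 1.22032 mol O.
Total oxygen = 2.42140 mol. Normalization factor = 12/2.42140 = 4.95581.
Al per 12 O = 0.40486 × 4.95581 = 2.006.

2.006 Al apfu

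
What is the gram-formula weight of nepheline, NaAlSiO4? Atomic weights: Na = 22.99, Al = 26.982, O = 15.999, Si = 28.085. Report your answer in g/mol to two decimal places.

The formula mass is the sum 1(22.99) + 1(26.982) + 1(28.085) + 4(15.999).

142.05 g/mol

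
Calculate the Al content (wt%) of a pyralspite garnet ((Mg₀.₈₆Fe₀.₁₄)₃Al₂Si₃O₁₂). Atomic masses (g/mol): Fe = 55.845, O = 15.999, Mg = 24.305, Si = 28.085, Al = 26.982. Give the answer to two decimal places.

12.96 wt%

M((Mg₀.₈₆Fe₀.₁₄)₃Al₂Si₃O₁₂) = 416.369 g/mol.
Al contributes 2 × 26.982 = 53.964 g per mole.
53.964/416.369 = 0.1296 → 12.96%.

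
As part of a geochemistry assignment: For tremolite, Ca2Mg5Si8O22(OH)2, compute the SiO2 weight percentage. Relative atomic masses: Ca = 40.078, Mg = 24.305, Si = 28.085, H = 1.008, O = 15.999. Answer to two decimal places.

Molar mass of Ca2Mg5Si8O22(OH)2 = 2×40.078 + 5×24.305 + 8×28.085 + 24×15.999 + 2×1.008 = 812.353 g/mol.
Each formula unit contains 8 Si, equivalent to 8/1 = 8.0000 mol SiO2.
M(SiO2) = 1×28.085 + 2×15.999 = 60.083 g/mol.
Mass of SiO2 per formula unit = 8.0000 × 60.083 = 480.664 g.
SiO2 wt% = 480.664 / 812.353 × 100 = 59.17%.

59.17 wt%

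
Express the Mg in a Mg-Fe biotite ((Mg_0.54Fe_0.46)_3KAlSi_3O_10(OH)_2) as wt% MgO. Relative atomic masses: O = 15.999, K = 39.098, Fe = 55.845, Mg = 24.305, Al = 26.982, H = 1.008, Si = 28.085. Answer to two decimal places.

M((Mg_0.54Fe_0.46)_3KAlSi_3O_10(OH)_2) = 460.779 g/mol; M(MgO) = 40.304 g/mol.
Moles MgO per formula unit = 1.62 Mg ÷ 1 = 1.6200.
MgO fraction = (1.6200 × 40.304) / 460.779 = 65.292/460.779 = 0.1417.

14.17 wt%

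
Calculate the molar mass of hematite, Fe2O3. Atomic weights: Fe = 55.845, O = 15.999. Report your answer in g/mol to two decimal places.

The formula mass is the sum 2*55.845 + 3*15.999.

159.69 g/mol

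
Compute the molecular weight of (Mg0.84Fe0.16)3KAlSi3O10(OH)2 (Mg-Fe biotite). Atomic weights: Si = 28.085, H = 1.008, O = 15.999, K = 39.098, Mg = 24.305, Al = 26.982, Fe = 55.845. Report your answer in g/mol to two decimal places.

Mg: 2.52 × 24.305 = 61.2486
Fe: 0.48 × 55.845 = 26.8056
K: 1 × 39.098 = 39.0980
Al: 1 × 26.982 = 26.9820
Si: 3 × 28.085 = 84.2550
O: 12 × 15.999 = 191.9880
H: 2 × 1.008 = 2.0160
Summing the contributions gives the formula mass.

432.39 g/mol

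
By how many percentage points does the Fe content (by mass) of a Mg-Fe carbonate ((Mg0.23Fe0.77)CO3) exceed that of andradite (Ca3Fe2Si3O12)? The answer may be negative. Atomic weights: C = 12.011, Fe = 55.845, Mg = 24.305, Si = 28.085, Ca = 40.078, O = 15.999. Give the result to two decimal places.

Fe in (Mg0.23Fe0.77)CO3: molar mass 108.599 g/mol; 0.77×55.845 = 43.001 g → 39.60 wt%.
Fe in Ca3Fe2Si3O12: molar mass 508.167 g/mol; 2×55.845 = 111.690 g → 21.98 wt%.
Difference = 39.60 − 21.98 = 17.62 percentage points.

17.62 percentage points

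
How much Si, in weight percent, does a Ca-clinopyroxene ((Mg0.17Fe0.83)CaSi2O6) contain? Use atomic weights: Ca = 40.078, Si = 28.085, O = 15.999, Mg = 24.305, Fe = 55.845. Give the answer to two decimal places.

Formula mass = 0.17×24.305 + 0.83×55.845 + 1×40.078 + 2×28.085 + 6×15.999 = 242.725 g/mol, of which 56.170 g is Si.
So Si makes up 56.170/242.725 = 0.2314 of the mass, i.e. 23.14%.

23.14 weight percent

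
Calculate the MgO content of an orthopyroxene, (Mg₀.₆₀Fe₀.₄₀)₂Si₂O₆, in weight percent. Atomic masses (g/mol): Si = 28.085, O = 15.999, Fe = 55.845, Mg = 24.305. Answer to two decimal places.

21.40 wt%

Formula mass = 226.006 g/mol.
1.20 Mg → 1.2000 mol MgO per formula unit; M(MgO) = 40.304, so MgO mass = 48.365 g.
48.365/226.006 × 100 = 21.40 wt%.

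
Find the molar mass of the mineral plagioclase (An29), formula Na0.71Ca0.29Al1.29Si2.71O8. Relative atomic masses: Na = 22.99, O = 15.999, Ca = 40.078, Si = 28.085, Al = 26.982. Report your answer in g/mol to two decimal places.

266.85 g/mol

The formula mass is the sum 0.71(22.99) + 0.29(40.078) + 1.29(26.982) + 2.71(28.085) + 8(15.999).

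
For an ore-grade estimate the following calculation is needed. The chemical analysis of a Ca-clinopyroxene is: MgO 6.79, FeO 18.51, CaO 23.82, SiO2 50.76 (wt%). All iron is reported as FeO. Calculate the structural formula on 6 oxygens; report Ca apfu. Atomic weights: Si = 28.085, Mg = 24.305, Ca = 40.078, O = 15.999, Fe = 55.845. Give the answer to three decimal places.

1.003 Ca apfu

6.79 wt% MgO ÷ 40.304 g/mol = 0.16847 mol, giving 0.16847 Mg and 0.16847 O.
18.51 wt% FeO ÷ 71.844 g/mol = 0.25764 mol, giving 0.25764 Fe and 0.25764 O.
23.82 wt% CaO ÷ 56.077 g/mol = 0.42477 mol, giving 0.42477 Ca and 0.42477 O.
50.76 wt% SiO2 ÷ 60.083 g/mol = 0.84483 mol, giving 0.84483 Si and 1.68966 O.
Oxygen sums to 2.54054; scaling by 6/2.54054 = 2.36170 puts the formula on 6 O.
Ca: 0.42477 × 2.36170 = 1.003 atoms per formula unit.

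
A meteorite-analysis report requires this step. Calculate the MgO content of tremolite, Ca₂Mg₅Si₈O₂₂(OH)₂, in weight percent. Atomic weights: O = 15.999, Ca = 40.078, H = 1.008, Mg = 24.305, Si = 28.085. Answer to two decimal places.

Formula mass = 812.353 g/mol.
5 Mg → 5.0000 mol MgO per formula unit; M(MgO) = 40.304, so MgO mass = 201.520 g.
201.520/812.353 × 100 = 24.81 wt%.

24.81 wt%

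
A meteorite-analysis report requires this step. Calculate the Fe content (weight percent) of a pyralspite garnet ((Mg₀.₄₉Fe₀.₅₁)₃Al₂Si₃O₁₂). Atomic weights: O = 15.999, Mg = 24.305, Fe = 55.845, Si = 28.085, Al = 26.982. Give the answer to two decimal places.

M((Mg₀.₄₉Fe₀.₅₁)₃Al₂Si₃O₁₂) = 451.378 g/mol.
Fe contributes 1.53 × 55.845 = 85.443 g per mole.
85.443/451.378 = 0.1893 → 18.93%.

18.93 weight percent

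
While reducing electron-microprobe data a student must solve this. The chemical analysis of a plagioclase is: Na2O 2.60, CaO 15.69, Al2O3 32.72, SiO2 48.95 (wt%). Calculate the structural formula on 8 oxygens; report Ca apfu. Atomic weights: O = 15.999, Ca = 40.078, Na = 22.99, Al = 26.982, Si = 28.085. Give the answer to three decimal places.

Na2O (M=61.979): mol = 0.04195; Na = 0.08390, O = 0.04195.
CaO (M=56.077): mol = 0.27979; Ca = 0.27979, O = 0.27979.
Al2O3 (M=101.961): mol = 0.32091; Al = 0.64182, O = 0.96273.
SiO2 (M=60.083): mol = 0.81471; Si = 0.81471, O = 1.62942.
ΣO = 2.91389; factor = 8/ΣO = 2.74547.
Ca apfu = 0.27979 × 2.74547 = 0.768.

0.768 Ca apfu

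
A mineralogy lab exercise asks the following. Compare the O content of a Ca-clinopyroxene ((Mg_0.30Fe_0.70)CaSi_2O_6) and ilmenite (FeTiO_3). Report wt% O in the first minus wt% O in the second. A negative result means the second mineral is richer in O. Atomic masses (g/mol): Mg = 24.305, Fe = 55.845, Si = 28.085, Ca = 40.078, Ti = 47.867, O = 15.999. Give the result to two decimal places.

First mineral: 95.994 g O in 238.625 g formula = 40.23 wt% O.
Second mineral: 47.997 g O in 151.709 g formula = 31.64 wt% O.
40.23% − 31.64% gives a difference of 8.59 percentage points.

8.59 percentage points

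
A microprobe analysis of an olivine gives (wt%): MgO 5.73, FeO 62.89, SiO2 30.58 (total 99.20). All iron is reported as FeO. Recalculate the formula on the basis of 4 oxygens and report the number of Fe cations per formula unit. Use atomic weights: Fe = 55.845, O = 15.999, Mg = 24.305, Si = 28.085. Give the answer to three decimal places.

1.720 Fe apfu

5.73 wt% MgO ÷ 40.304 g/mol = 0.14217 mol, giving 0.14217 Mg and 0.14217 O.
62.89 wt% FeO ÷ 71.844 g/mol = 0.87537 mol, giving 0.87537 Fe and 0.87537 O.
30.58 wt% SiO2 ÷ 60.083 g/mol = 0.50896 mol, giving 0.50896 Si and 1.01792 O.
Oxygen sums to 2.03546; scaling by 4/2.03546 = 1.96516 puts the formula on 4 O.
Fe: 0.87537 × 1.96516 = 1.720 atoms per formula unit.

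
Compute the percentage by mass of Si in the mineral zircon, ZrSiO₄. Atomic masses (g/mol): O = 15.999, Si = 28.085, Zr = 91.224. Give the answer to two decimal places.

Molar mass of ZrSiO₄: 1*91.224 + 1*28.085 + 4*15.999 = 183.305 g/mol.
Mass of Si per formula unit: 1 × 28.085 = 28.085 g.
Weight fraction Si = 28.085 / 183.305 = 0.1532.

15.32 weight percent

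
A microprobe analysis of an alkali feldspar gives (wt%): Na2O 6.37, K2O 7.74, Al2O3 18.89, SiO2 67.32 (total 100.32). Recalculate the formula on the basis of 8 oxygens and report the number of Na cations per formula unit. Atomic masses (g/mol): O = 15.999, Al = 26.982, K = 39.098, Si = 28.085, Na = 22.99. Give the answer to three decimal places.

0.552 Na apfu

Na2O (M=61.979): mol = 0.10278; Na = 0.20556, O = 0.10278.
K2O (M=94.195): mol = 0.08217; K = 0.16434, O = 0.08217.
Al2O3 (M=101.961): mol = 0.18527; Al = 0.37054, O = 0.55581.
SiO2 (M=60.083): mol = 1.12045; Si = 1.12045, O = 2.24090.
ΣO = 2.98166; factor = 8/ΣO = 2.68307.
Na apfu = 0.20556 × 2.68307 = 0.552.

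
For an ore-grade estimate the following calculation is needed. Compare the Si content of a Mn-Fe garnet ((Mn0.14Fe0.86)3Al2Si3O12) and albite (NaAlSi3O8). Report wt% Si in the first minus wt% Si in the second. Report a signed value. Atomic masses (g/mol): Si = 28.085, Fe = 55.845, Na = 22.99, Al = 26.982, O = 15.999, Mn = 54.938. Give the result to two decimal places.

M((Mn0.14Fe0.86)3Al2Si3O12) = 497.361 g/mol, so wt% Si = 84.255/497.361 × 100 = 16.94%.
M(NaAlSi3O8) = 262.219 g/mol, so wt% Si = 84.255/262.219 × 100 = 32.13%.
16.94 − 32.13 = -15.19 pp.

-15.19 percentage points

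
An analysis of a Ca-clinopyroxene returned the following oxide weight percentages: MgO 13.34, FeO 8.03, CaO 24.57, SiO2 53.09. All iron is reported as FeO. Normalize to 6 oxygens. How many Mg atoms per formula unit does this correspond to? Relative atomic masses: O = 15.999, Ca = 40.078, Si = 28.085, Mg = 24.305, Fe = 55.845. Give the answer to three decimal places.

0.750 Mg apfu

MgO (M=40.304): mol = 0.33098; Mg = 0.33098, O = 0.33098.
FeO (M=71.844): mol = 0.11177; Fe = 0.11177, O = 0.11177.
CaO (M=56.077): mol = 0.43815; Ca = 0.43815, O = 0.43815.
SiO2 (M=60.083): mol = 0.88361; Si = 0.88361, O = 1.76722.
ΣO = 2.64812; factor = 6/ΣO = 2.26576.
Mg apfu = 0.33098 × 2.26576 = 0.750.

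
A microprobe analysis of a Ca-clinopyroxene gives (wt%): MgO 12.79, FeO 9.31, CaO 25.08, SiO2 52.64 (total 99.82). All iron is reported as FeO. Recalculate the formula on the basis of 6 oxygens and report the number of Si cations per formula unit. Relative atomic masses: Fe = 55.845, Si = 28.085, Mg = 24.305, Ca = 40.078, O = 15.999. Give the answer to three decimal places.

MgO: 12.79/40.304 = 0.31734 mol → 0.31734 mol Mg, 0.31734 mol O.
FeO: 9.31/71.844 = 0.12959 mol → 0.12959 mol Fe, 0.12959 mol O.
CaO: 25.08/56.077 = 0.44724 mol → 0.44724 mol Ca, 0.44724 mol O.
SiO2: 52.64/60.083 = 0.87612 mol → 0.87612 mol Si, 1.75224 mol O.
Total oxygen = 2.64641 mol. Normalization factor = 6/2.64641 = 2.26722.
Si per 6 O = 0.87612 × 2.26722 = 1.986.

1.986 Si apfu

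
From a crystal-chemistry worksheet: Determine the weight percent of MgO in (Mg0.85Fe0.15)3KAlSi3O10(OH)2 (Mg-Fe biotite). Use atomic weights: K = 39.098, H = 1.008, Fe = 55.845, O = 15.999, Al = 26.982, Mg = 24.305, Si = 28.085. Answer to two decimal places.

Formula mass = 431.447 g/mol.
2.55 Mg → 2.5500 mol MgO per formula unit; M(MgO) = 40.304, so MgO mass = 102.775 g.
102.775/431.447 × 100 = 23.82 wt%.

23.82 wt%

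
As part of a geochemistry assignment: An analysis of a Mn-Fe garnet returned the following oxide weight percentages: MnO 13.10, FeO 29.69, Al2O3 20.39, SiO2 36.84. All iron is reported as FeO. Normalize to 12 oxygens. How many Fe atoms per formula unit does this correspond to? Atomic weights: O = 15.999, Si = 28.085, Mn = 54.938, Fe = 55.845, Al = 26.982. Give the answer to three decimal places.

2.046 Fe apfu

13.10 wt% MnO ÷ 70.937 g/mol = 0.18467 mol, giving 0.18467 Mn and 0.18467 O.
29.69 wt% FeO ÷ 71.844 g/mol = 0.41326 mol, giving 0.41326 Fe and 0.41326 O.
20.39 wt% Al2O3 ÷ 101.961 g/mol = 0.19998 mol, giving 0.39996 Al and 0.59994 O.
36.84 wt% SiO2 ÷ 60.083 g/mol = 0.61315 mol, giving 0.61315 Si and 1.22630 O.
Oxygen sums to 2.42417; scaling by 12/2.42417 = 4.95015 puts the formula on 12 O.
Fe: 0.41326 × 4.95015 = 2.046 atoms per formula unit.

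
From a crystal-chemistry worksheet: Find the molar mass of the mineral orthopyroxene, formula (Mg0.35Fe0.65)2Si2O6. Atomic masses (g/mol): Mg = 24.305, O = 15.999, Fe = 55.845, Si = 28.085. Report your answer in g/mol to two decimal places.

241.78 g/mol

M = 0.70×24.305 + 1.30×55.845 + 2×28.085 + 6×15.999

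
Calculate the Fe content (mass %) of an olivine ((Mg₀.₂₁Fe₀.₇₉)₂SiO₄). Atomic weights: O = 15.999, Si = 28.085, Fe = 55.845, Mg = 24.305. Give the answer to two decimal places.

46.31 mass %

Molar mass of (Mg₀.₂₁Fe₀.₇₉)₂SiO₄: 0.42×24.305 + 1.58×55.845 + 1×28.085 + 4×15.999 = 190.524 g/mol.
Mass of Fe per formula unit: 1.58 × 55.845 = 88.235 g.
Weight fraction Fe = 88.235 / 190.524 = 0.4631.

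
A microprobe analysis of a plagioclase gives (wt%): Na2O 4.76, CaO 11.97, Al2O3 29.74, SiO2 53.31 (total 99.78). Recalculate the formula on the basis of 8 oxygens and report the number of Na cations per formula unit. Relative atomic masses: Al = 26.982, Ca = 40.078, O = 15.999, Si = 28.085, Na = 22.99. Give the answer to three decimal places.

0.418 Na apfu

4.76 wt% Na2O ÷ 61.979 g/mol = 0.07680 mol, giving 0.15360 Na and 0.07680 O.
11.97 wt% CaO ÷ 56.077 g/mol = 0.21346 mol, giving 0.21346 Ca and 0.21346 O.
29.74 wt% Al2O3 ÷ 101.961 g/mol = 0.29168 mol, giving 0.58336 Al and 0.87504 O.
53.31 wt% SiO2 ÷ 60.083 g/mol = 0.88727 mol, giving 0.88727 Si and 1.77454 O.
Oxygen sums to 2.93984; scaling by 8/2.93984 = 2.72124 puts the formula on 8 O.
Na: 0.15360 × 2.72124 = 0.418 atoms per formula unit.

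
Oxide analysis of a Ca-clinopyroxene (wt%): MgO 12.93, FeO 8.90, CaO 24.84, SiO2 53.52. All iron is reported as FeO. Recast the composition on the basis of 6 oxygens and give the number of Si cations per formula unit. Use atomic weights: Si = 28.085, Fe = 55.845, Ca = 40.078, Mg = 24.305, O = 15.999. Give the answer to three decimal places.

2.002 Si apfu

MgO: 12.93/40.304 = 0.32081 mol → 0.32081 mol Mg, 0.32081 mol O.
FeO: 8.90/71.844 = 0.12388 mol → 0.12388 mol Fe, 0.12388 mol O.
CaO: 24.84/56.077 = 0.44296 mol → 0.44296 mol Ca, 0.44296 mol O.
SiO2: 53.52/60.083 = 0.89077 mol → 0.89077 mol Si, 1.78154 mol O.
Total oxygen = 2.66919 mol. Normalization factor = 6/2.66919 = 2.24787.
Si per 6 O = 0.89077 × 2.24787 = 2.002.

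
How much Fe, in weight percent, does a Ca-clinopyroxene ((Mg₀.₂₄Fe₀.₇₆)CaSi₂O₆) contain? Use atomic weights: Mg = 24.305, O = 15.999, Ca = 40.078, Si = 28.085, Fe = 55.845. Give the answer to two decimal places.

Formula mass = 0.24×24.305 + 0.76×55.845 + 1×40.078 + 2×28.085 + 6×15.999 = 240.517 g/mol, of which 42.442 g is Fe.
So Fe makes up 42.442/240.517 = 0.1765 of the mass, i.e. 17.65%.

17.65 weight percent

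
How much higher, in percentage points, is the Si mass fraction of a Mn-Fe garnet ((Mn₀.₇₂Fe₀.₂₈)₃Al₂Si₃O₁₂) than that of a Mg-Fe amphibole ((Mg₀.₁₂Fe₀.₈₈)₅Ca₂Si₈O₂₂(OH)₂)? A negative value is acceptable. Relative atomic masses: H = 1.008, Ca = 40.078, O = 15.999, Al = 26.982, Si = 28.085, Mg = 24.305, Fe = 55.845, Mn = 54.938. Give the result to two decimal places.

Si in (Mn₀.₇₂Fe₀.₂₈)₃Al₂Si₃O₁₂: molar mass 495.783 g/mol; 3×28.085 = 84.255 g → 16.99 wt%.
Si in (Mg₀.₁₂Fe₀.₈₈)₅Ca₂Si₈O₂₂(OH)₂: molar mass 951.129 g/mol; 8×28.085 = 224.680 g → 23.62 wt%.
Difference = 16.99 − 23.62 = -6.63 percentage points.

-6.63 percentage points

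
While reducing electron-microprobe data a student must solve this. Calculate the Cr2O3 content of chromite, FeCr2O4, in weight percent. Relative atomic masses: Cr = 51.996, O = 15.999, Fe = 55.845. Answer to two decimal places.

67.90 wt%

Formula mass = 223.833 g/mol.
2 Cr → 1.0000 mol Cr2O3 per formula unit; M(Cr2O3) = 151.989, so Cr2O3 mass = 151.989 g.
151.989/223.833 × 100 = 67.90 wt%.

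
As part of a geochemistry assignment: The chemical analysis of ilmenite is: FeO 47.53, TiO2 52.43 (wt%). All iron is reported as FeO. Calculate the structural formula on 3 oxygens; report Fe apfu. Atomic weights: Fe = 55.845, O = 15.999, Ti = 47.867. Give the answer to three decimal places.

1.005 Fe apfu

47.53 wt% FeO ÷ 71.844 g/mol = 0.66157 mol, giving 0.66157 Fe and 0.66157 O.
52.43 wt% TiO2 ÷ 79.865 g/mol = 0.65648 mol, giving 0.65648 Ti and 1.31296 O.
Oxygen sums to 1.97453; scaling by 3/1.97453 = 1.51935 puts the formula on 3 O.
Fe: 0.66157 × 1.51935 = 1.005 atoms per formula unit.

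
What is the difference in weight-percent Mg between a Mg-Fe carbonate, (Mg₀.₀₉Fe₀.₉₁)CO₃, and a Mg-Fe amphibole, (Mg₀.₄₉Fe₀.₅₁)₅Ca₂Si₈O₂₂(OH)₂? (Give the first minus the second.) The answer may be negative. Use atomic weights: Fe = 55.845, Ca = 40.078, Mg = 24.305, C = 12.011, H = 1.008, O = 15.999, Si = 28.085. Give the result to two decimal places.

-4.73 percentage points

First mineral: 2.187 g Mg in 113.014 g formula = 1.94 wt% Mg.
Second mineral: 59.547 g Mg in 892.780 g formula = 6.67 wt% Mg.
1.94% − 6.67% gives a difference of -4.73 percentage points.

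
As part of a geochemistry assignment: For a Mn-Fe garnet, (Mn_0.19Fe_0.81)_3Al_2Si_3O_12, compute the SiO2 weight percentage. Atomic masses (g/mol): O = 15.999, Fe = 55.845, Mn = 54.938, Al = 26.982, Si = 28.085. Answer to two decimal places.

36.25 wt%

M((Mn_0.19Fe_0.81)_3Al_2Si_3O_12) = 497.225 g/mol; M(SiO2) = 60.083 g/mol.
Moles SiO2 per formula unit = 3 Si ÷ 1 = 3.0000.
SiO2 fraction = (3.0000 × 60.083) / 497.225 = 180.249/497.225 = 0.3625.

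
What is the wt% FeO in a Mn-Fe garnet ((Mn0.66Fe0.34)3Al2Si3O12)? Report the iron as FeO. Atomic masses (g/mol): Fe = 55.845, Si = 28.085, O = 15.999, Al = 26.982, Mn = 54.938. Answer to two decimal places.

14.78 wt%

Formula mass = 495.946 g/mol.
1.02 Fe → 1.0200 mol FeO per formula unit; M(FeO) = 71.844, so FeO mass = 73.281 g.
73.281/495.946 × 100 = 14.78 wt%.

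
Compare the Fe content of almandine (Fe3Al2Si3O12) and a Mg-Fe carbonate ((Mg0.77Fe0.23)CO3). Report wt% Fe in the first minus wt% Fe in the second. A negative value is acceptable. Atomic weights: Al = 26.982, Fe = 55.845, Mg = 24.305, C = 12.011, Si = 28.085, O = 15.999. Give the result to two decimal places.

M(Fe3Al2Si3O12) = 497.742 g/mol, so wt% Fe = 167.535/497.742 × 100 = 33.66%.
M((Mg0.77Fe0.23)CO3) = 91.567 g/mol, so wt% Fe = 12.844/91.567 × 100 = 14.03%.
33.66 − 14.03 = 19.63 pp.

19.63 percentage points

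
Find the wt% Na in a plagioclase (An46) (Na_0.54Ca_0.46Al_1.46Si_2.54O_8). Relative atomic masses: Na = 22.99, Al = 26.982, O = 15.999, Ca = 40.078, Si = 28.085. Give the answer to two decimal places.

Molar mass of Na_0.54Ca_0.46Al_1.46Si_2.54O_8: 0.54·22.99 + 0.46·40.078 + 1.46·26.982 + 2.54·28.085 + 8·15.999 = 269.572 g/mol.
Mass of Na per formula unit: 0.54 × 22.99 = 12.415 g.
Weight fraction Na = 12.415 / 269.572 = 0.0461.

4.61 mass %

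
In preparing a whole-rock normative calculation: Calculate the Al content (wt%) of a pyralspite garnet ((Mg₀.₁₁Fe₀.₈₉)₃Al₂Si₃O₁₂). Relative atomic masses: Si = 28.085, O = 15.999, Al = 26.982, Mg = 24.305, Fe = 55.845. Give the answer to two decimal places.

11.07 wt%

Molar mass of (Mg₀.₁₁Fe₀.₈₉)₃Al₂Si₃O₁₂: 0.33*24.305 + 2.67*55.845 + 2*26.982 + 3*28.085 + 12*15.999 = 487.334 g/mol.
Mass of Al per formula unit: 2 × 26.982 = 53.964 g.
Weight fraction Al = 53.964 / 487.334 = 0.1107.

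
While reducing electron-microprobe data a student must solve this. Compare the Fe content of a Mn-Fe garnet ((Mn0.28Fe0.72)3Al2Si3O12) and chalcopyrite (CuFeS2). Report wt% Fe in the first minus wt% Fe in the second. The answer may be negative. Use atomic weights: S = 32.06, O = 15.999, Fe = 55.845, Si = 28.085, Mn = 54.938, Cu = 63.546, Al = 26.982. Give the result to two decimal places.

First mineral: 120.625 g Fe in 496.980 g formula = 24.27 wt% Fe.
Second mineral: 55.845 g Fe in 183.511 g formula = 30.43 wt% Fe.
24.27% − 30.43% gives a difference of -6.16 percentage points.

-6.16 percentage points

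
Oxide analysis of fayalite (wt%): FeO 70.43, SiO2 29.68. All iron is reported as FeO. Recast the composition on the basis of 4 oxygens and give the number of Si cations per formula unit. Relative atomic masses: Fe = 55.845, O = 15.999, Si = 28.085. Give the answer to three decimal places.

1.004 Si apfu

70.43 wt% FeO ÷ 71.844 g/mol = 0.98032 mol, giving 0.98032 Fe and 0.98032 O.
29.68 wt% SiO2 ÷ 60.083 g/mol = 0.49398 mol, giving 0.49398 Si and 0.98796 O.
Oxygen sums to 1.96828; scaling by 4/1.96828 = 2.03223 puts the formula on 4 O.
Si: 0.49398 × 2.03223 = 1.004 atoms per formula unit.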